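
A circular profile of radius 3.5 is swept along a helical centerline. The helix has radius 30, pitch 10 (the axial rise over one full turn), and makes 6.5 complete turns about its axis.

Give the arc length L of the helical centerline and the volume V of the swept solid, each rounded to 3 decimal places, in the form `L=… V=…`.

2πR = 2π·30 = 188.495559
per-turn = √(188.495559² + 10²) = √(35530.5758 + 100) = √35630.5758 = 188.760631
L = 6.5 × 188.760631 = 1226.944102
V = π·3.5² × L = 38.484510 × 1226.944102 = 47218.342570

L=1226.944 V=47218.343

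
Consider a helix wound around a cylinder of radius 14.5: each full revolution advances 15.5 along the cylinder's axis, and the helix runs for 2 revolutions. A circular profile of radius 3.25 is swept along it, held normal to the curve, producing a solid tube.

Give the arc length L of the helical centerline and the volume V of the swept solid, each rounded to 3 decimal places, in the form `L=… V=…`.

L=184.831 V=6133.247

2πR = 2π·14.5 = 91.106187
per-turn = √(91.106187² + 15.5²) = √(8300.3373 + 240.25) = √8540.5873 = 92.415298
L = 2 × 92.415298 = 184.830596
V = π·3.25² × L = 33.183072 × 184.830596 = 6133.247048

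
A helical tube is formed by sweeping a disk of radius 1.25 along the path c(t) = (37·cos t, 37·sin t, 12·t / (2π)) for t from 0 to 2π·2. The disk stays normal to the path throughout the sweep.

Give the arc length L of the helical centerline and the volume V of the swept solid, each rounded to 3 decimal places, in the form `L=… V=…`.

L=465.575 V=2285.385

2πR = 2π·37 = 232.477856
per-turn = √(232.477856² + 12²) = √(54045.9537 + 144) = √54189.9537 = 232.787357
L = 2 × 232.787357 = 465.574715
V = π·1.25² × L = 4.908739 × 465.574715 = 2285.384536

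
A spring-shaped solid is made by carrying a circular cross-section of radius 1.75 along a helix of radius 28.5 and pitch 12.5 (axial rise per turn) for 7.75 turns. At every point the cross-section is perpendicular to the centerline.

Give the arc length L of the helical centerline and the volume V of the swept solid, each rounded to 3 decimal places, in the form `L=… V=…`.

2πR = 2π·28.5 = 179.070781
per-turn = √(179.070781² + 12.5²) = √(32066.3447 + 156.25) = √32222.5947 = 179.506531
L = 7.75 × 179.506531 = 1391.175616
V = π·1.75² × L = 9.621128 × 1391.175616 = 13384.677977

L=1391.176 V=13384.678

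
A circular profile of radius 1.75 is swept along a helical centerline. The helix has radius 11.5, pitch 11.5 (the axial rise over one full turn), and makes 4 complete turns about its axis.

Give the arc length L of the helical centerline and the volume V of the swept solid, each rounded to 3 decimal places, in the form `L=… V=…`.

2πR = 2π·11.5 = 72.256631
per-turn = √(72.256631² + 11.5²) = √(5221.0207 + 132.25) = √5353.2707 = 73.166049
L = 4 × 73.166049 = 292.664196
V = π·1.75² × L = 9.621128 × 292.664196 = 2815.759545

L=292.664 V=2815.760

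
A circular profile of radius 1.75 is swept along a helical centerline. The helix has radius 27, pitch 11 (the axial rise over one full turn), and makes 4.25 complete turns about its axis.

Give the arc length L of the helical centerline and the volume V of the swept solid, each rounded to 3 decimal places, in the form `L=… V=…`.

2πR = 2π·27 = 169.646003
per-turn = √(169.646003² + 11²) = √(28779.7664 + 121) = √28900.7664 = 170.002254
L = 4.25 × 170.002254 = 722.509580
V = π·1.75² × L = 9.621128 × 722.509580 = 6951.356794

L=722.510 V=6951.357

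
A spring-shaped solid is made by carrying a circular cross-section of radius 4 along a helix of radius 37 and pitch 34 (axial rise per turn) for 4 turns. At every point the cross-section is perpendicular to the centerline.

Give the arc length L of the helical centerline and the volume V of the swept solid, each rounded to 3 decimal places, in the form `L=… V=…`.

L=939.804 V=47239.693

2πR = 2π·37 = 232.477856
per-turn = √(232.477856² + 34²) = √(54045.9537 + 1156) = √55201.9537 = 234.950960
L = 4 × 234.950960 = 939.803841
V = π·4² × L = 50.265482 × 939.803841 = 47239.693474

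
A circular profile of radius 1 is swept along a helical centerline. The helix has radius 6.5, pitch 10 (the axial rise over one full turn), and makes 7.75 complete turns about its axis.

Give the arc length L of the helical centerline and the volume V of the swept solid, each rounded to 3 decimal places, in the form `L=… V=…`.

2πR = 2π·6.5 = 40.840704
per-turn = √(40.840704² + 10²) = √(1667.9631 + 100) = √1767.9631 = 42.047154
L = 7.75 × 42.047154 = 325.865442
V = π·1² × L = 3.141593 × 325.865442 = 1023.736479

L=325.865 V=1023.736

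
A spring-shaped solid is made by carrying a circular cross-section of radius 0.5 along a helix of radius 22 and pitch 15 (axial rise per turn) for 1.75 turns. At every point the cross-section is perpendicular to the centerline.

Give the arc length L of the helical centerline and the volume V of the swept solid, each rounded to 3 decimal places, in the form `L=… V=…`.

L=243.323 V=191.105

2πR = 2π·22 = 138.230077
per-turn = √(138.230077² + 15²) = √(19107.5541 + 225) = √19332.5541 = 139.041555
L = 1.75 × 139.041555 = 243.322722
V = π·0.5² × L = 0.785398 × 243.322722 = 191.105219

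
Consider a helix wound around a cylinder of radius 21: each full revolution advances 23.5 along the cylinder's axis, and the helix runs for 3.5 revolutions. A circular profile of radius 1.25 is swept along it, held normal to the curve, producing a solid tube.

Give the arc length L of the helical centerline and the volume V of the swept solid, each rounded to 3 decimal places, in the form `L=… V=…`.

L=469.081 V=2302.598

2πR = 2π·21 = 131.946891
per-turn = √(131.946891² + 23.5²) = √(17409.9822 + 552.25) = √17962.2322 = 134.023252
L = 3.5 × 134.023252 = 469.081383
V = π·1.25² × L = 4.908739 × 469.081383 = 2302.597855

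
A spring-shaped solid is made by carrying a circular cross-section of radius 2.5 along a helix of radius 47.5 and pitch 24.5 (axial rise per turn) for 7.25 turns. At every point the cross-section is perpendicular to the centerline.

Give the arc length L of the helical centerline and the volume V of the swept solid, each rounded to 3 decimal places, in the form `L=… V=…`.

2πR = 2π·47.5 = 298.451302
per-turn = √(298.451302² + 24.5²) = √(89073.1797 + 600.25) = √89673.4297 = 299.455222
L = 7.25 × 299.455222 = 2171.050356
V = π·2.5² × L = 19.634954 × 2171.050356 = 42628.474062

L=2171.050 V=42628.474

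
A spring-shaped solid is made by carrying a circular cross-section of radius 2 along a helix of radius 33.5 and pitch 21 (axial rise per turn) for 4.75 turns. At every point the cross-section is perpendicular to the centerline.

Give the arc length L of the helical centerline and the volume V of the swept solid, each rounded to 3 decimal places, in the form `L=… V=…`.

2πR = 2π·33.5 = 210.486708
per-turn = √(210.486708² + 21²) = √(44304.6542 + 441) = √44745.6542 = 211.531686
L = 4.75 × 211.531686 = 1004.775508
V = π·2² × L = 12.566371 × 1004.775508 = 12626.381420

L=1004.776 V=12626.381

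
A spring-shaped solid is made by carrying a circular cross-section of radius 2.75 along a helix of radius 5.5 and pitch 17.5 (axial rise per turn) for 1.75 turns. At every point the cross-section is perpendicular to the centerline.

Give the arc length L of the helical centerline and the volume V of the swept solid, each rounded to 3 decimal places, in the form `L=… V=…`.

L=67.788 V=1610.524

2πR = 2π·5.5 = 34.557519
per-turn = √(34.557519² + 17.5²) = √(1194.2221 + 306.25) = √1500.4721 = 38.735928
L = 1.75 × 38.735928 = 67.787874
V = π·2.75² × L = 23.758294 × 67.787874 = 1610.524278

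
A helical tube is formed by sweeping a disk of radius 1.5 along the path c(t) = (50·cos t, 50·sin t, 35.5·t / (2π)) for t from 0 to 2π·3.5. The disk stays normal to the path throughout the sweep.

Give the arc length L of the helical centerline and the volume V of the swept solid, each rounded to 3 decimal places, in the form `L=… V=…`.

L=1106.555 V=7821.778

2πR = 2π·50 = 314.159265
per-turn = √(314.159265² + 35.5²) = √(98696.0440 + 1260.25) = √99956.2940 = 316.158653
L = 3.5 × 316.158653 = 1106.555286
V = π·1.5² × L = 7.068583 × 1106.555286 = 7821.778406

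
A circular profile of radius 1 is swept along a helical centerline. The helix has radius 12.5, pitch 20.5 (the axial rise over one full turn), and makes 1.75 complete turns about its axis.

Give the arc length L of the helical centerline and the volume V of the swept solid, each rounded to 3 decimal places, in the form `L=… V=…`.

L=142.049 V=446.262

2πR = 2π·12.5 = 78.539816
per-turn = √(78.539816² + 20.5²) = √(6168.5028 + 420.25) = √6588.7528 = 81.171132
L = 1.75 × 81.171132 = 142.049482
V = π·1² × L = 3.141593 × 142.049482 = 446.261609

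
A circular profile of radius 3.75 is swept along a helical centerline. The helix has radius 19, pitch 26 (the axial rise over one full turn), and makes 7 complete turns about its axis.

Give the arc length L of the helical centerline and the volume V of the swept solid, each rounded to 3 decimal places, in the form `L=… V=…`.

L=855.253 V=37783.921

2πR = 2π·19 = 119.380521
per-turn = √(119.380521² + 26²) = √(14251.7088 + 676) = √14927.7088 = 122.179003
L = 7 × 122.179003 = 855.253020
V = π·3.75² × L = 44.178647 × 855.253020 = 37783.921022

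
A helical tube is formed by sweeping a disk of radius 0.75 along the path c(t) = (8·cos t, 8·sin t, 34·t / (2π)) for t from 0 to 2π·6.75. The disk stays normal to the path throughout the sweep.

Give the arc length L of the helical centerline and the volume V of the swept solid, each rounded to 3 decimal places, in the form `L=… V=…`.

2πR = 2π·8 = 50.265482
per-turn = √(50.265482² + 34²) = √(2526.6187 + 1156) = √3682.6187 = 60.684584
L = 6.75 × 60.684584 = 409.620942
V = π·0.75² × L = 1.767146 × 409.620942 = 723.859954

L=409.621 V=723.860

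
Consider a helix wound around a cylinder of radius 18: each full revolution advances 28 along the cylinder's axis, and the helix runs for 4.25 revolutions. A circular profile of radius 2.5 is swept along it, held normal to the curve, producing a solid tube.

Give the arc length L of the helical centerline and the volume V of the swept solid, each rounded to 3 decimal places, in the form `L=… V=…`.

L=495.175 V=9722.744

2πR = 2π·18 = 113.097336
per-turn = √(113.097336² + 28²) = √(12791.0073 + 784) = √13575.0073 = 116.511833
L = 4.25 × 116.511833 = 495.175292
V = π·2.5² × L = 19.634954 × 495.175292 = 9722.744115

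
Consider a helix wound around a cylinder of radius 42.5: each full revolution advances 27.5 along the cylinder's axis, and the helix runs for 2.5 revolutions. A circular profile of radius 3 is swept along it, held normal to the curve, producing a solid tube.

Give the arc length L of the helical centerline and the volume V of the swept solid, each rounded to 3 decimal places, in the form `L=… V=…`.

L=671.119 V=18975.446

2πR = 2π·42.5 = 267.035376
per-turn = √(267.035376² + 27.5²) = √(71307.8918 + 756.25) = √72064.1418 = 268.447652
L = 2.5 × 268.447652 = 671.119130
V = π·3² × L = 28.274334 × 671.119130 = 18975.446348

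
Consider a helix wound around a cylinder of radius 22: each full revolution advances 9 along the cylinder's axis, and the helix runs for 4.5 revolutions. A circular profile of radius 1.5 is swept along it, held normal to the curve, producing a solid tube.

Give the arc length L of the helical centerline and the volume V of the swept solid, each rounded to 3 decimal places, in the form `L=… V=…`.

L=623.352 V=4406.219

2πR = 2π·22 = 138.230077
per-turn = √(138.230077² + 9²) = √(19107.5541 + 81) = √19188.5541 = 138.522757
L = 4.5 × 138.522757 = 623.352405
V = π·1.5² × L = 7.068583 × 623.352405 = 4406.218507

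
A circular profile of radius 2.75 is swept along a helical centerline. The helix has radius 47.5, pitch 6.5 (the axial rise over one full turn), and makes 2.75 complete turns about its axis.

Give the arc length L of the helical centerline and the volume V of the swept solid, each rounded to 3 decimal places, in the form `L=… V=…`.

2πR = 2π·47.5 = 298.451302
per-turn = √(298.451302² + 6.5²) = √(89073.1797 + 42.25) = √89115.4297 = 298.522076
L = 2.75 × 298.522076 = 820.935708
V = π·2.75² × L = 23.758294 × 820.935708 = 19504.032278

L=820.936 V=19504.032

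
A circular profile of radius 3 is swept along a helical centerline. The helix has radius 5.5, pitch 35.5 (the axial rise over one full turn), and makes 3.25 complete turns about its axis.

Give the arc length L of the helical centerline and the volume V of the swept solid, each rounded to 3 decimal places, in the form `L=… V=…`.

L=161.014 V=4552.551

2πR = 2π·5.5 = 34.557519
per-turn = √(34.557519² + 35.5²) = √(1194.2221 + 1260.25) = √2454.4721 = 49.542629
L = 3.25 × 49.542629 = 161.013546
V = π·3² × L = 28.274334 × 161.013546 = 4552.550751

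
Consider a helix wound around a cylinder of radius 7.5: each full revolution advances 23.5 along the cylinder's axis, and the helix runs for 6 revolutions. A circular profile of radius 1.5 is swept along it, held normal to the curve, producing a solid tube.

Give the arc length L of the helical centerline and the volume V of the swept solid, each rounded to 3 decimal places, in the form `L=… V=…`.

2πR = 2π·7.5 = 47.123890
per-turn = √(47.123890² + 23.5²) = √(2220.6610 + 552.25) = √2772.9110 = 52.658437
L = 6 × 52.658437 = 315.950622
V = π·1.5² × L = 7.068583 × 315.950622 = 2233.323345

L=315.951 V=2233.323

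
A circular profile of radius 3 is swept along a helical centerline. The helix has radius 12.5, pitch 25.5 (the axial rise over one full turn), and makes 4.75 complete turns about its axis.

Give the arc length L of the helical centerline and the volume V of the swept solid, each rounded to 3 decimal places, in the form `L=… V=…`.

2πR = 2π·12.5 = 78.539816
per-turn = √(78.539816² + 25.5²) = √(6168.5028 + 650.25) = √6818.7528 = 82.575739
L = 4.75 × 82.575739 = 392.234763
V = π·3² × L = 28.274334 × 392.234763 = 11090.176636

L=392.235 V=11090.177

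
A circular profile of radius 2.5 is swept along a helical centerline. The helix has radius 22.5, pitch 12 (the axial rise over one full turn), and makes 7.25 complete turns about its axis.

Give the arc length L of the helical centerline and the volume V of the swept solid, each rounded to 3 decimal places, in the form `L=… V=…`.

L=1028.630 V=20197.110

2πR = 2π·22.5 = 141.371669
per-turn = √(141.371669² + 12²) = √(19985.9489 + 144) = √20129.9489 = 141.880051
L = 7.25 × 141.880051 = 1028.630371
V = π·2.5² × L = 19.634954 × 1028.630371 = 20197.110101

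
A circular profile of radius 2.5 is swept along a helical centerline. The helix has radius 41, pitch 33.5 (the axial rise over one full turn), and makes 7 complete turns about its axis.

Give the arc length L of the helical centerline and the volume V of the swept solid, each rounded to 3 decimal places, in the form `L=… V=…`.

L=1818.458 V=35705.331

2πR = 2π·41 = 257.610598
per-turn = √(257.610598² + 33.5²) = √(66363.2200 + 1122.25) = √67485.4700 = 259.779657
L = 7 × 259.779657 = 1818.457596
V = π·2.5² × L = 19.634954 × 1818.457596 = 35705.331409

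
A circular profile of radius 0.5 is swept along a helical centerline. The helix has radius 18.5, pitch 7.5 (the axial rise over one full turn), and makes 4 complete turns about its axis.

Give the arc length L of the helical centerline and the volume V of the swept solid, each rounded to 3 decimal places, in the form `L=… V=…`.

L=465.923 V=365.935

2πR = 2π·18.5 = 116.238928
per-turn = √(116.238928² + 7.5²) = √(13511.4884 + 56.25) = √13567.7384 = 116.480635
L = 4 × 116.480635 = 465.922542
V = π·0.5² × L = 0.785398 × 465.922542 = 365.934708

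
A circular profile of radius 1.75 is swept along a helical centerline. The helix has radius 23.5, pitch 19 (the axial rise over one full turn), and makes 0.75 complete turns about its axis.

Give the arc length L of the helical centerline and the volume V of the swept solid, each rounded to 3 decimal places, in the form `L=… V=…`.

L=111.654 V=1074.239

2πR = 2π·23.5 = 147.654855
per-turn = √(147.654855² + 19²) = √(21801.9561 + 361) = √22162.9561 = 148.872281
L = 0.75 × 148.872281 = 111.654211
V = π·1.75² × L = 9.621128 × 111.654211 = 1074.239399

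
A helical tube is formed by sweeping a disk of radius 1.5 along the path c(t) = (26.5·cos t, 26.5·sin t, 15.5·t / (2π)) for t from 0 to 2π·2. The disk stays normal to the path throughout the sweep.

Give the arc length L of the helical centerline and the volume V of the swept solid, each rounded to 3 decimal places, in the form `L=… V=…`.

L=334.449 V=2364.078

2πR = 2π·26.5 = 166.504411
per-turn = √(166.504411² + 15.5²) = √(27723.7188 + 240.25) = √27963.9688 = 167.224307
L = 2 × 167.224307 = 334.448613
V = π·1.5² × L = 7.068583 × 334.448613 = 2364.077941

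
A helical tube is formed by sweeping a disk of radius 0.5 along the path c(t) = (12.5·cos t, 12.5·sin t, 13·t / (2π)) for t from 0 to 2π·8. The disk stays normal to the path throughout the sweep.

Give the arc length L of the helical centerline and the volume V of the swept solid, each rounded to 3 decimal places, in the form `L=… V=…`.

2πR = 2π·12.5 = 78.539816
per-turn = √(78.539816² + 13²) = √(6168.5028 + 169) = √6337.5028 = 79.608434
L = 8 × 79.608434 = 636.867471
V = π·0.5² × L = 0.785398 × 636.867471 = 500.194542

L=636.867 V=500.195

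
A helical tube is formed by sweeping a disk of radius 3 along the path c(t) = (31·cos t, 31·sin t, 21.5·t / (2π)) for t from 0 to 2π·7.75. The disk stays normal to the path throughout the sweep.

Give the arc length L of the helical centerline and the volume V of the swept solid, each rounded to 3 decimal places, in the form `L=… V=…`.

L=1518.704 V=42940.333

2πR = 2π·31 = 194.778745
per-turn = √(194.778745² + 21.5²) = √(37938.7593 + 462.25) = √38401.0093 = 195.961755
L = 7.75 × 195.961755 = 1518.703599
V = π·3² × L = 28.274334 × 1518.703599 = 42940.332631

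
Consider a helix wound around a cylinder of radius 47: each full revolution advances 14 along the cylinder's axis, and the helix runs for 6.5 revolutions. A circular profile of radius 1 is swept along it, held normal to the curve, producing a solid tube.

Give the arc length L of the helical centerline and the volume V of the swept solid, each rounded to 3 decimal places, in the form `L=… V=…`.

L=1921.669 V=6037.101

2πR = 2π·47 = 295.309709
per-turn = √(295.309709² + 14²) = √(87207.8245 + 196) = √87403.8245 = 295.641378
L = 6.5 × 295.641378 = 1921.668958
V = π·1² × L = 3.141593 × 1921.668958 = 6037.101081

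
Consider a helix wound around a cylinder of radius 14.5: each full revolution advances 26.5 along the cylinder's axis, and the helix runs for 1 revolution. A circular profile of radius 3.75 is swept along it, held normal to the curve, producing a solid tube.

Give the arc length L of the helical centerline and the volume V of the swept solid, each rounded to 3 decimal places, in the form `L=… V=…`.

L=94.882 V=4191.757

2πR = 2π·14.5 = 91.106187
per-turn = √(91.106187² + 26.5²) = √(8300.3373 + 702.25) = √9002.5873 = 94.881965
L = 1 × 94.881965 = 94.881965
V = π·3.75² × L = 44.178647 × 94.881965 = 4191.756814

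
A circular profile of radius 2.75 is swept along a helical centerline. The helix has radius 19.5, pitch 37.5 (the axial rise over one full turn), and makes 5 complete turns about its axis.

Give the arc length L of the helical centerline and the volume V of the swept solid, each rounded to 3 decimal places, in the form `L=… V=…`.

2πR = 2π·19.5 = 122.522113
per-turn = √(122.522113² + 37.5²) = √(15011.6683 + 1406.25) = √16417.9183 = 128.132425
L = 5 × 128.132425 = 640.662124
V = π·2.75² × L = 23.758294 × 640.662124 = 15221.039384

L=640.662 V=15221.039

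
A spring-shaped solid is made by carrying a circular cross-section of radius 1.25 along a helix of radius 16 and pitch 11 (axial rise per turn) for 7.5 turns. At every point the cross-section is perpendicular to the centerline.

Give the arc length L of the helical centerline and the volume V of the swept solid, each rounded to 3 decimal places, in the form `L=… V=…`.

2πR = 2π·16 = 100.530965
per-turn = √(100.530965² + 11²) = √(10106.4749 + 121) = √10227.4749 = 101.130979
L = 7.5 × 101.130979 = 758.482342
V = π·1.25² × L = 4.908739 × 758.482342 = 3723.191491

L=758.482 V=3723.191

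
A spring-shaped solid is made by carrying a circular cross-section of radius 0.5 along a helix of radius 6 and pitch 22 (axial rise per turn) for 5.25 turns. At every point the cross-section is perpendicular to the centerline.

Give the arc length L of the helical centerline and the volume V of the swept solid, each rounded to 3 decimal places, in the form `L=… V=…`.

2πR = 2π·6 = 37.699112
per-turn = √(37.699112² + 22²) = √(1421.2230 + 484) = √1905.2230 = 43.648861
L = 5.25 × 43.648861 = 229.156518
V = π·0.5² × L = 0.785398 × 229.156518 = 179.979109

L=229.157 V=179.979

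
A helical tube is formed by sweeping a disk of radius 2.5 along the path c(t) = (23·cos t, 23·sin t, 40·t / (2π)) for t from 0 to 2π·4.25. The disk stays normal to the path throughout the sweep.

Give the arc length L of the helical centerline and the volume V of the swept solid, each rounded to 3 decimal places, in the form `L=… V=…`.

2πR = 2π·23 = 144.513262
per-turn = √(144.513262² + 40²) = √(20884.0829 + 1600) = √22484.0829 = 149.946934
L = 4.25 × 149.946934 = 637.274468
V = π·2.5² × L = 19.634954 × 637.274468 = 12512.854919

L=637.274 V=12512.855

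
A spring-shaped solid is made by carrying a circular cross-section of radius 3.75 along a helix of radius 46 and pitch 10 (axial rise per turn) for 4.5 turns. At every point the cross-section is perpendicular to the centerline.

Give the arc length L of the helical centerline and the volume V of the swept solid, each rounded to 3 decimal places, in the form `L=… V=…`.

L=1301.398 V=57493.985

2πR = 2π·46 = 289.026524
per-turn = √(289.026524² + 10²) = √(83536.3317 + 100) = √83636.3317 = 289.199467
L = 4.5 × 289.199467 = 1301.397601
V = π·3.75² × L = 44.178647 × 1301.397601 = 57493.984820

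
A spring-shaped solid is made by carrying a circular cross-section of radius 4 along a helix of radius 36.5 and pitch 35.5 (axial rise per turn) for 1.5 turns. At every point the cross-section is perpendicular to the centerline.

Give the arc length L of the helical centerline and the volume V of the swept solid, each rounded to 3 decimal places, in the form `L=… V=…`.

2πR = 2π·36.5 = 229.336264
per-turn = √(229.336264² + 35.5²) = √(52595.1219 + 1260.25) = √53855.3719 = 232.067602
L = 1.5 × 232.067602 = 348.101403
V = π·4² × L = 50.265482 × 348.101403 = 17497.484959

L=348.101 V=17497.485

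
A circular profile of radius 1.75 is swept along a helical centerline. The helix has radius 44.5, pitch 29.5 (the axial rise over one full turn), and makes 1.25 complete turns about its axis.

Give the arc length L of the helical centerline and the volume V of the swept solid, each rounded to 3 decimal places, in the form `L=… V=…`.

2πR = 2π·44.5 = 279.601746
per-turn = √(279.601746² + 29.5²) = √(78177.1365 + 870.25) = √79047.3865 = 281.153671
L = 1.25 × 281.153671 = 351.442088
V = π·1.75² × L = 9.621128 × 351.442088 = 3381.269140

L=351.442 V=3381.269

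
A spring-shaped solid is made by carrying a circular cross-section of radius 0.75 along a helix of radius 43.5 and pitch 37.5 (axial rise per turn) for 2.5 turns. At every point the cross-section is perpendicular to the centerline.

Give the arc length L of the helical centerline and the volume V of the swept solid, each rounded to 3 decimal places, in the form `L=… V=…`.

2πR = 2π·43.5 = 273.318561
per-turn = √(273.318561² + 37.5²) = √(74703.0357 + 1406.25) = √76109.2857 = 275.879114
L = 2.5 × 275.879114 = 689.697786
V = π·0.75² × L = 1.767146 × 689.697786 = 1218.796592

L=689.698 V=1218.797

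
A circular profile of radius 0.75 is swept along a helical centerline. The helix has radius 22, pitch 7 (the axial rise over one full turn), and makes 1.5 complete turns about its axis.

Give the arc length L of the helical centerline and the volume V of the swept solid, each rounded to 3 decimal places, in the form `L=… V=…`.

L=207.611 V=366.879

2πR = 2π·22 = 138.230077
per-turn = √(138.230077² + 7²) = √(19107.5541 + 49) = √19156.5541 = 138.407204
L = 1.5 × 138.407204 = 207.610806
V = π·0.75² × L = 1.767146 × 207.610806 = 366.878578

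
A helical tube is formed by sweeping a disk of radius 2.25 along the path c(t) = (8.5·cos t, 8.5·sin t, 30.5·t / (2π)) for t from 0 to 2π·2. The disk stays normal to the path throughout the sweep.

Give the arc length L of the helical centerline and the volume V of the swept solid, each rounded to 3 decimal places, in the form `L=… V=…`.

L=123.005 V=1956.312

2πR = 2π·8.5 = 53.407075
per-turn = √(53.407075² + 30.5²) = √(2852.3157 + 930.25) = √3782.5657 = 61.502566
L = 2 × 61.502566 = 123.005133
V = π·2.25² × L = 15.904313 × 123.005133 = 1956.312109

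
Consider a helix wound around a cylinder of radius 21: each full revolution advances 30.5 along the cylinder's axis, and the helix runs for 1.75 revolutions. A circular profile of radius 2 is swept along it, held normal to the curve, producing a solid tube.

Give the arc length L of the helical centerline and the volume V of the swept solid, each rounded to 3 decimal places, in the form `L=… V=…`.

2πR = 2π·21 = 131.946891
per-turn = √(131.946891² + 30.5²) = √(17409.9822 + 930.25) = √18340.2322 = 135.426113
L = 1.75 × 135.426113 = 236.995698
V = π·2² × L = 12.566371 × 236.995698 = 2978.175779

L=236.996 V=2978.176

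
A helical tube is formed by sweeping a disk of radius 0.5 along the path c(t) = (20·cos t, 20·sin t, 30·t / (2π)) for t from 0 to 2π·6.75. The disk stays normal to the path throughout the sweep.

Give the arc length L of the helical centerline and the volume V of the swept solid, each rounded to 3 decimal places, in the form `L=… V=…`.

L=872.067 V=684.920

2πR = 2π·20 = 125.663706
per-turn = √(125.663706² + 30²) = √(15791.3670 + 900) = √16691.3670 = 129.195074
L = 6.75 × 129.195074 = 872.066747
V = π·0.5² × L = 0.785398 × 872.066747 = 684.919621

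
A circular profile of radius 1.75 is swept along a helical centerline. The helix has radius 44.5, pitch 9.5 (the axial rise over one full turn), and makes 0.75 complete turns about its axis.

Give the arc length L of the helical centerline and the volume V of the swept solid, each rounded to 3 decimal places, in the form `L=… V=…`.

2πR = 2π·44.5 = 279.601746
per-turn = √(279.601746² + 9.5²) = √(78177.1365 + 90.25) = √78267.3865 = 279.763090
L = 0.75 × 279.763090 = 209.822317
V = π·1.75² × L = 9.621128 × 209.822317 = 2018.727269

L=209.822 V=2018.727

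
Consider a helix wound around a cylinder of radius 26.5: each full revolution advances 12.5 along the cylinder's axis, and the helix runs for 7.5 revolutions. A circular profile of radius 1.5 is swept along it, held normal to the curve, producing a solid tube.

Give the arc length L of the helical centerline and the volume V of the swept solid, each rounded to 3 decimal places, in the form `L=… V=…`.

2πR = 2π·26.5 = 166.504411
per-turn = √(166.504411² + 12.5²) = √(27723.7188 + 156.25) = √27879.9688 = 166.972958
L = 7.5 × 166.972958 = 1252.297186
V = π·1.5² × L = 7.068583 × 1252.297186 = 8851.967192

L=1252.297 V=8851.967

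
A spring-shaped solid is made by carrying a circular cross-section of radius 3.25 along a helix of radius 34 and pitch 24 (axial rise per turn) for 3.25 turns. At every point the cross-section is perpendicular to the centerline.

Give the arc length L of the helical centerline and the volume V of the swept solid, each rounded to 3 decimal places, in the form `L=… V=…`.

L=698.660 V=23183.675

2πR = 2π·34 = 213.628300
per-turn = √(213.628300² + 24²) = √(45637.0508 + 576) = √46213.0508 = 214.972209
L = 3.25 × 214.972209 = 698.659680
V = π·3.25² × L = 33.183072 × 698.659680 = 23183.674749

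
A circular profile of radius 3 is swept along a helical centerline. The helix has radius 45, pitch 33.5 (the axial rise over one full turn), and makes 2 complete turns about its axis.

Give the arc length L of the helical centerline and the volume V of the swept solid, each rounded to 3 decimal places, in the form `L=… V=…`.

2πR = 2π·45 = 282.743339
per-turn = √(282.743339² + 33.5²) = √(79943.7956 + 1122.25) = √81066.0456 = 284.720996
L = 2 × 284.720996 = 569.441992
V = π·3² × L = 28.274334 × 569.441992 = 16100.593017

L=569.442 V=16100.593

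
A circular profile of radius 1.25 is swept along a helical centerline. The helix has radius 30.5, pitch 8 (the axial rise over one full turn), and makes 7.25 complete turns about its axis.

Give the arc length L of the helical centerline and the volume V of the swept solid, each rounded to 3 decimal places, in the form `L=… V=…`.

2πR = 2π·30.5 = 191.637152
per-turn = √(191.637152² + 8²) = √(36724.7980 + 64) = √36788.7980 = 191.804061
L = 7.25 × 191.804061 = 1390.579445
V = π·1.25² × L = 4.908739 × 1390.579445 = 6825.990890

L=1390.579 V=6825.991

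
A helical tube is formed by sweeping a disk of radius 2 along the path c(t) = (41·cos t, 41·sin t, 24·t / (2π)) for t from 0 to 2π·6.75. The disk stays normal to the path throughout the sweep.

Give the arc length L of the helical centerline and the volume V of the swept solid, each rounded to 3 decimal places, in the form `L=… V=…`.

2πR = 2π·41 = 257.610598
per-turn = √(257.610598² + 24²) = √(66363.2200 + 576) = √66939.2200 = 258.726149
L = 6.75 × 258.726149 = 1746.401503
V = π·2² × L = 12.566371 × 1746.401503 = 21945.928533

L=1746.402 V=21945.929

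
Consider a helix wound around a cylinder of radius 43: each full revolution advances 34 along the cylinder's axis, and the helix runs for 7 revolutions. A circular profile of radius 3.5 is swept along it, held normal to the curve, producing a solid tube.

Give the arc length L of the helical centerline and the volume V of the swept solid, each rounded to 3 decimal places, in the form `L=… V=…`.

L=1906.155 V=73357.454

2πR = 2π·43 = 270.176968
per-turn = √(270.176968² + 34²) = √(72995.5942 + 1156) = √74151.5942 = 272.307903
L = 7 × 272.307903 = 1906.155322
V = π·3.5² × L = 38.484510 × 1906.155322 = 73357.453581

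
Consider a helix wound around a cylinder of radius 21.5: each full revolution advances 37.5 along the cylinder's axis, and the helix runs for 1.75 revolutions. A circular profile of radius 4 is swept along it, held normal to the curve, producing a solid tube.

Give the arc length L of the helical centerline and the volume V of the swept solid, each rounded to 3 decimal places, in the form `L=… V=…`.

2πR = 2π·21.5 = 135.088484
per-turn = √(135.088484² + 37.5²) = √(18248.8985 + 1406.25) = √19655.1485 = 140.196821
L = 1.75 × 140.196821 = 245.344436
V = π·4² × L = 50.265482 × 245.344436 = 12332.356456

L=245.344 V=12332.356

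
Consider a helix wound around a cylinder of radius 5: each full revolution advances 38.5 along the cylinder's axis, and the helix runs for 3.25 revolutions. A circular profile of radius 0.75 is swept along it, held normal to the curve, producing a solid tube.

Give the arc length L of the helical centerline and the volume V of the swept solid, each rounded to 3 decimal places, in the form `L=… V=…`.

2πR = 2π·5 = 31.415927
per-turn = √(31.415927² + 38.5²) = √(986.9604 + 1482.25) = √2469.2104 = 49.691151
L = 3.25 × 49.691151 = 161.496239
V = π·0.75² × L = 1.767146 × 161.496239 = 285.387412

L=161.496 V=285.387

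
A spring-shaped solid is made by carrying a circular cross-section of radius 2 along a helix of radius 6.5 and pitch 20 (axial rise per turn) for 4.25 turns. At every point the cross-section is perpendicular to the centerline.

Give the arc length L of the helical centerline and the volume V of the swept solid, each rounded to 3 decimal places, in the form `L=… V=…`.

2πR = 2π·6.5 = 40.840704
per-turn = √(40.840704² + 20²) = √(1667.9631 + 400) = √2067.9631 = 45.474863
L = 4.25 × 45.474863 = 193.268167
V = π·2² × L = 12.566371 × 193.268167 = 2428.679412

L=193.268 V=2428.679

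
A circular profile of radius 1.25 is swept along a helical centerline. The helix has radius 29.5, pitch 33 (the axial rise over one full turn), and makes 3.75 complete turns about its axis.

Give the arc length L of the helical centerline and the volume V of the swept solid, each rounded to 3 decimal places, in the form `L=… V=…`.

L=706.008 V=3465.606

2πR = 2π·29.5 = 185.353967
per-turn = √(185.353967² + 33²) = √(34356.0929 + 1089) = √35445.0929 = 188.268672
L = 3.75 × 188.268672 = 706.007521
V = π·1.25² × L = 4.908739 × 706.007521 = 3465.606313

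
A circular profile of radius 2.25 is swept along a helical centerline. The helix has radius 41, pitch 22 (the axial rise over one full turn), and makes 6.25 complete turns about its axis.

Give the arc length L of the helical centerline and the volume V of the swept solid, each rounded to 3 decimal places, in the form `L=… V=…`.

L=1615.927 V=25700.206

2πR = 2π·41 = 257.610598
per-turn = √(257.610598² + 22²) = √(66363.2200 + 484) = √66847.2200 = 258.548293
L = 6.25 × 258.548293 = 1615.926833
V = π·2.25² × L = 15.904313 × 1615.926833 = 25700.205835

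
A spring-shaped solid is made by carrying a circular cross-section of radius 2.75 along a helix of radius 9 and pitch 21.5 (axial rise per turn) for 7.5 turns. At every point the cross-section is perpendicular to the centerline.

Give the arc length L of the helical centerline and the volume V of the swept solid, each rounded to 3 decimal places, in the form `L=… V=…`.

L=453.735 V=10779.961

2πR = 2π·9 = 56.548668
per-turn = √(56.548668² + 21.5²) = √(3197.7518 + 462.25) = √3660.0018 = 60.497949
L = 7.5 × 60.497949 = 453.734617
V = π·2.75² × L = 23.758294 × 453.734617 = 10779.960631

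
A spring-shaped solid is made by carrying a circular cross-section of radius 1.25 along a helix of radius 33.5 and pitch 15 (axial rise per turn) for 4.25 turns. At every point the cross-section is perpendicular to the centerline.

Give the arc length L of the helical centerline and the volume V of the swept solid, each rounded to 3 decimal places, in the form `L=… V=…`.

2πR = 2π·33.5 = 210.486708
per-turn = √(210.486708² + 15²) = √(44304.6542 + 225) = √44529.6542 = 211.020506
L = 4.25 × 211.020506 = 896.837153
V = π·1.25² × L = 4.908739 × 896.837153 = 4402.339078

L=896.837 V=4402.339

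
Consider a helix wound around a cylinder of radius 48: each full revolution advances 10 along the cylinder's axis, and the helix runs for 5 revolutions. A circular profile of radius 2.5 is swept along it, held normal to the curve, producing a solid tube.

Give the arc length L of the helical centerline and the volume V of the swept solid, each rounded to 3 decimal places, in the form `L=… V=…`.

2πR = 2π·48 = 301.592895
per-turn = √(301.592895² + 10²) = √(90958.2742 + 100) = √91058.2742 = 301.758636
L = 5 × 301.758636 = 1508.793178
V = π·2.5² × L = 19.634954 × 1508.793178 = 29625.084774

L=1508.793 V=29625.085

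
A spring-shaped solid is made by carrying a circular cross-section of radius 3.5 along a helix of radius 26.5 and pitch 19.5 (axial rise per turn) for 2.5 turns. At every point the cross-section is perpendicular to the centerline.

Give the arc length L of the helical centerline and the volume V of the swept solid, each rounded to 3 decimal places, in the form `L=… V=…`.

L=419.106 V=16129.087

2πR = 2π·26.5 = 166.504411
per-turn = √(166.504411² + 19.5²) = √(27723.7188 + 380.25) = √28103.9688 = 167.642384
L = 2.5 × 167.642384 = 419.105959
V = π·3.5² × L = 38.484510 × 419.105959 = 16129.087468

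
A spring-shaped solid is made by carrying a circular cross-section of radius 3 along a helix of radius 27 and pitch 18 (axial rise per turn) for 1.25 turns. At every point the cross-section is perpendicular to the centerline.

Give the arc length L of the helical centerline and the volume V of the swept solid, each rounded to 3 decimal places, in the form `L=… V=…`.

L=213.248 V=6029.440

2πR = 2π·27 = 169.646003
per-turn = √(169.646003² + 18²) = √(28779.7664 + 324) = √29103.7664 = 170.598260
L = 1.25 × 170.598260 = 213.247825
V = π·3² × L = 28.274334 × 213.247825 = 6029.440216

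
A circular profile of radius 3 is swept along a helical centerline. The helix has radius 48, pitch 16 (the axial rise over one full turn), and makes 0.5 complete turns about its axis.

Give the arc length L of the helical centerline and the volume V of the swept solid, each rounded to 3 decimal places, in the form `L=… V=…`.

L=151.009 V=4269.665

2πR = 2π·48 = 301.592895
per-turn = √(301.592895² + 16²) = √(90958.2742 + 256) = √91214.2742 = 302.017010
L = 0.5 × 302.017010 = 151.008505
V = π·3² × L = 28.274334 × 151.008505 = 4269.664885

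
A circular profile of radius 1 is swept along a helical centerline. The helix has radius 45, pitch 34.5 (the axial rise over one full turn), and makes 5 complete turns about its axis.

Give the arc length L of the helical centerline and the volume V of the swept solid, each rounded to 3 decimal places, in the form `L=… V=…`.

L=1424.202 V=4474.262

2πR = 2π·45 = 282.743339
per-turn = √(282.743339² + 34.5²) = √(79943.7956 + 1190.25) = √81134.0456 = 284.840386
L = 5 × 284.840386 = 1424.201931
V = π·1² × L = 3.141593 × 1424.201931 = 4474.262325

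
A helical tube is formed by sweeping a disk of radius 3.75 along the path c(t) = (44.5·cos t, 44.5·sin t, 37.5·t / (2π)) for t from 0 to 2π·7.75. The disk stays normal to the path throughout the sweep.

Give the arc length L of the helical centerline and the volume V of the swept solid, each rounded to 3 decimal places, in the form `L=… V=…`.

2πR = 2π·44.5 = 279.601746
per-turn = √(279.601746² + 37.5²) = √(78177.1365 + 1406.25) = √79583.3865 = 282.105275
L = 7.75 × 282.105275 = 2186.315885
V = π·3.75² × L = 44.178647 × 2186.315885 = 96588.477042

L=2186.316 V=96588.477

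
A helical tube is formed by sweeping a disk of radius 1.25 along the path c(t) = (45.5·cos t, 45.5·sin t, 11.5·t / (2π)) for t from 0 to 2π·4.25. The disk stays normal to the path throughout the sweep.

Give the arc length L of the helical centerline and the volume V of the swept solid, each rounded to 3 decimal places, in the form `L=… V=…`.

L=1215.994 V=5968.995

2πR = 2π·45.5 = 285.884931
per-turn = √(285.884931² + 11.5²) = √(81730.1940 + 132.25) = √81862.4440 = 286.116137
L = 4.25 × 286.116137 = 1215.993584
V = π·1.25² × L = 4.908739 × 1215.993584 = 5968.994546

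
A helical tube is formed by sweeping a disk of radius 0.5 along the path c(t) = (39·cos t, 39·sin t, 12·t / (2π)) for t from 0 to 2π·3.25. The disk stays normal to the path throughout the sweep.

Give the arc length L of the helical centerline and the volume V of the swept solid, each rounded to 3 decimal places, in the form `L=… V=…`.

L=797.348 V=626.236

2πR = 2π·39 = 245.044227
per-turn = √(245.044227² + 12²) = √(60046.6732 + 144) = √60190.6732 = 245.337876
L = 3.25 × 245.337876 = 797.348096
V = π·0.5² × L = 0.785398 × 797.348096 = 626.235730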